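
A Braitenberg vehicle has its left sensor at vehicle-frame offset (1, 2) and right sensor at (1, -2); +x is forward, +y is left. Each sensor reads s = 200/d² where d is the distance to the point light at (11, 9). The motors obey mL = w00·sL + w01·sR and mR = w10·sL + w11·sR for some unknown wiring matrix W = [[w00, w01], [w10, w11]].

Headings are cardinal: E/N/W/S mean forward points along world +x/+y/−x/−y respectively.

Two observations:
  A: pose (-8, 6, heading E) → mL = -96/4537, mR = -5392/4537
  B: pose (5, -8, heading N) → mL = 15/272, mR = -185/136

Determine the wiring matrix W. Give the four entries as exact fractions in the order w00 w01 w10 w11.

-1/2 1/2 -1 -1

obs A: pose=(-8,6,E) → sL=8/13, sR=200/349, mL=-96/4537, mR=-5392/4537
obs B: pose=(5,-8,N) → sL=5/8, sR=25/34, mL=15/272, mR=-185/136
sensor matrix S = [[8/13, 200/349], [5/8, 25/34]]; det S = 7275/77129
solve [mL_A; mL_B] = S·[w00; w01] and [mR_A; mR_B] = S·[w10; w11]:
  w00 = -1/2, w01 = 1/2, w10 = -1, w11 = -1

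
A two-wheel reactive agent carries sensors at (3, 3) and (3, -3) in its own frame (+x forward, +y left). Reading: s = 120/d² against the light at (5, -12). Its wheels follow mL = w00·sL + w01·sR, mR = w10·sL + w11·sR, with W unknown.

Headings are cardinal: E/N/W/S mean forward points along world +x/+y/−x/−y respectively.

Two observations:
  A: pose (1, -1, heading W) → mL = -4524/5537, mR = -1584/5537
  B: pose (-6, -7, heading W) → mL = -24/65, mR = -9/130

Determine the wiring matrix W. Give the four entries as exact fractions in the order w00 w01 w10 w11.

obs A: pose=(1,-1,W) → sL=120/113, sR=24/49, mL=-4524/5537, mR=-1584/5537
obs B: pose=(-6,-7,W) → sL=3/5, sR=6/13, mL=-24/65, mR=-9/130
sensor matrix S = [[120/113, 24/49], [3/5, 6/13]]; det S = 70632/359905
solve [mL_A; mL_B] = S·[w00; w01] and [mR_A; mR_B] = S·[w10; w11]:
  w00 = -1, w01 = 1/2, w10 = -1/2, w11 = 1/2

-1 1/2 -1/2 1/2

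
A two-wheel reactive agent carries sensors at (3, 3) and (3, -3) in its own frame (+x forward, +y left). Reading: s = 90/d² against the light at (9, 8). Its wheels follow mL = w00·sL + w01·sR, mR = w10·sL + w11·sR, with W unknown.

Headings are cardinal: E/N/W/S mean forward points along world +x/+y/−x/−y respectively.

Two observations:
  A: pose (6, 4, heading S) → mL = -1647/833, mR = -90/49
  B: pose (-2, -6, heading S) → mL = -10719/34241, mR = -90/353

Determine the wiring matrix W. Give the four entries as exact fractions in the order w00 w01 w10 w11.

-1/2 -1 -1 0

obs A: pose=(6,4,S) → sL=90/49, sR=18/17, mL=-1647/833, mR=-90/49
obs B: pose=(-2,-6,S) → sL=90/353, sR=18/97, mL=-10719/34241, mR=-90/353
sensor matrix S = [[90/49, 18/17], [90/353, 18/97]]; det S = 2021760/28522753
solve [mL_A; mL_B] = S·[w00; w01] and [mR_A; mR_B] = S·[w10; w11]:
  w00 = -1/2, w01 = -1, w10 = -1, w11 = 0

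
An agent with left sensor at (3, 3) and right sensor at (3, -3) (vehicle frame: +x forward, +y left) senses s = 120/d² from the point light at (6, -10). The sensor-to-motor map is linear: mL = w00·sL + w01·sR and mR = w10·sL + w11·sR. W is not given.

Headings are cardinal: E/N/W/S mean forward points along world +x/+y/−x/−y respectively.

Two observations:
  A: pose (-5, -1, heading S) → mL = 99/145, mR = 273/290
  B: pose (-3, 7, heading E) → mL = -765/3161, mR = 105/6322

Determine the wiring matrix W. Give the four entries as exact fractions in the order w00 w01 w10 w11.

1 -1 1 -1/2

obs A: pose=(-5,-1,S) → sL=6/5, sR=15/29, mL=99/145, mR=273/290
obs B: pose=(-3,7,E) → sL=30/109, sR=15/29, mL=-765/3161, mR=105/6322
sensor matrix S = [[6/5, 15/29], [30/109, 15/29]]; det S = 1512/3161
solve [mL_A; mL_B] = S·[w00; w01] and [mR_A; mR_B] = S·[w10; w11]:
  w00 = 1, w01 = -1, w10 = 1, w11 = -1/2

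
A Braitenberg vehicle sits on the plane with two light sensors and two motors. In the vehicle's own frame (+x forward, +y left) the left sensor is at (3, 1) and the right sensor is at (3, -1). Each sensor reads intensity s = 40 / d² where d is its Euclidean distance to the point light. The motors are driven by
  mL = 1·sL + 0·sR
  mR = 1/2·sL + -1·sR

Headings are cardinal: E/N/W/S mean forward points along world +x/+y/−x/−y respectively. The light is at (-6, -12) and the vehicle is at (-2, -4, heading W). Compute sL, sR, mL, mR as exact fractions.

left sensor world pos  = (-5, -5); dL² = 50
right sensor world pos = (-5, -3); dR² = 82
sL = 40/50 = 4/5
sR = 40/82 = 20/41
mL = 1·sL + 0·sR = 4/5
mR = 1/2·sL + -1·sR = -18/205

4/5 20/41 4/5 -18/205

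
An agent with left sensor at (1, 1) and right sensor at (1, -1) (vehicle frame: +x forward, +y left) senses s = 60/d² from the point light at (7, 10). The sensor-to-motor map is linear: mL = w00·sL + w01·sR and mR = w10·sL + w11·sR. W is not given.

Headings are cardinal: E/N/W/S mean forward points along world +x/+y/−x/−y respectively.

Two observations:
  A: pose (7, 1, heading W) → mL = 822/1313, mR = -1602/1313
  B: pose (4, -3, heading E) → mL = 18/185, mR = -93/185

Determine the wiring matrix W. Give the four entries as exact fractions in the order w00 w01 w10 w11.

-1/2 1 -1/2 -1

obs A: pose=(7,1,W) → sL=60/101, sR=12/13, mL=822/1313, mR=-1602/1313
obs B: pose=(4,-3,E) → sL=15/37, sR=3/10, mL=18/185, mR=-93/185
sensor matrix S = [[60/101, 12/13], [15/37, 3/10]]; det S = -9522/48581
solve [mL_A; mL_B] = S·[w00; w01] and [mR_A; mR_B] = S·[w10; w11]:
  w00 = -1/2, w01 = 1, w10 = -1/2, w11 = -1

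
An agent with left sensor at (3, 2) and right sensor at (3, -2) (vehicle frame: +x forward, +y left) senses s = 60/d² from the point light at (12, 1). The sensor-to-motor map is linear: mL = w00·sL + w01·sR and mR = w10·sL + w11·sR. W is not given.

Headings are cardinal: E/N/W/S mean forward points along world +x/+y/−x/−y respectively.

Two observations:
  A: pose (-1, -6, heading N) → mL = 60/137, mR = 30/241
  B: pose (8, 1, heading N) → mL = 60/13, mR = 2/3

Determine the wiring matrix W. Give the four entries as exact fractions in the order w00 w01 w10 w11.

0 1 1/2 0

obs A: pose=(-1,-6,N) → sL=60/241, sR=60/137, mL=60/137, mR=30/241
obs B: pose=(8,1,N) → sL=4/3, sR=60/13, mL=60/13, mR=2/3
sensor matrix S = [[60/241, 60/137], [4/3, 60/13]]; det S = 242560/429221
solve [mL_A; mL_B] = S·[w00; w01] and [mR_A; mR_B] = S·[w10; w11]:
  w00 = 0, w01 = 1, w10 = 1/2, w11 = 0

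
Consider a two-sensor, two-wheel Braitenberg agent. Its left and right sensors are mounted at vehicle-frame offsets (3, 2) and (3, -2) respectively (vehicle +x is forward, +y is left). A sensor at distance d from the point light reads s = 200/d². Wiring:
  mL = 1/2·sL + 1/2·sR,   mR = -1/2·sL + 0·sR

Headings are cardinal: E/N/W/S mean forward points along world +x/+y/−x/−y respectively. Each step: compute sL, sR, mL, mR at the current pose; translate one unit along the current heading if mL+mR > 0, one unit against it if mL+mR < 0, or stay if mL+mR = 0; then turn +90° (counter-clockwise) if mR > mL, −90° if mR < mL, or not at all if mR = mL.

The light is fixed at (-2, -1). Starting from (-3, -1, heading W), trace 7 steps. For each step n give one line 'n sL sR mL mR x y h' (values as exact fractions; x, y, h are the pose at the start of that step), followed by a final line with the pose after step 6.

n=0: pose=(-3,-1,W); sL=10, sR=10; mL=10, mR=-5; mL+mR=5 → advance +1; mR−mL=-15 → turn -1·90°
n=1: pose=(-4,-1,N); sL=8, sR=200/9; mL=136/9, mR=-4; mL+mR=100/9 → advance +1; mR−mL=-172/9 → turn -1·90°
n=2: pose=(-4,0,E); sL=20, sR=100; mL=60, mR=-10; mL+mR=50 → advance +1; mR−mL=-70 → turn -1·90°
n=3: pose=(-3,0,S); sL=40, sR=200/13; mL=360/13, mR=-20; mL+mR=100/13 → advance +1; mR−mL=-620/13 → turn -1·90°
n=4: pose=(-3,-1,W); sL=10, sR=10; mL=10, mR=-5; mL+mR=5 → advance +1; mR−mL=-15 → turn -1·90°
n=5: pose=(-4,-1,N); sL=8, sR=200/9; mL=136/9, mR=-4; mL+mR=100/9 → advance +1; mR−mL=-172/9 → turn -1·90°
n=6: pose=(-4,0,E); sL=20, sR=100; mL=60, mR=-10; mL+mR=50 → advance +1; mR−mL=-70 → turn -1·90°

0 10 10 10 -5 -3 -1 W
1 8 200/9 136/9 -4 -4 -1 N
2 20 100 60 -10 -4 0 E
3 40 200/13 360/13 -20 -3 0 S
4 10 10 10 -5 -3 -1 W
5 8 200/9 136/9 -4 -4 -1 N
6 20 100 60 -10 -4 0 E
final -3 0 S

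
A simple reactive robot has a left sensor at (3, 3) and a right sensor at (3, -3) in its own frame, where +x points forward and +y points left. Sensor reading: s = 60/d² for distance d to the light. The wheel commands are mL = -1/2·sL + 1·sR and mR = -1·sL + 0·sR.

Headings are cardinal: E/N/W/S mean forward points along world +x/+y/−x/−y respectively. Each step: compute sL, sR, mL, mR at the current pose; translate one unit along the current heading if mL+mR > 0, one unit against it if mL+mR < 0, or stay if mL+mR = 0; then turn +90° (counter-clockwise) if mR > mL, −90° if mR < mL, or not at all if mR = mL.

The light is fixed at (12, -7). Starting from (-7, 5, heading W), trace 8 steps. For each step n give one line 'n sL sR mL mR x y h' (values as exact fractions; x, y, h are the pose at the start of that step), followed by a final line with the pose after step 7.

0 12/113 60/709 2526/80117 -12/113 -7 5 W
1 10/111 2/15 49/555 -10/111 -6 5 N
2 60/421 60/289 16590/121669 -60/421 -6 4 E
3 3/16 15/137 69/4384 -3/16 -7 4 S
4 12/113 60/709 2526/80117 -12/113 -7 5 W
5 10/111 2/15 49/555 -10/111 -6 5 N
6 60/421 60/289 16590/121669 -60/421 -6 4 E
7 3/16 15/137 69/4384 -3/16 -7 4 S
final -7 5 W

n=0: pose=(-7,5,W); sL=12/113, sR=60/709; mL=2526/80117, mR=-12/113; mL+mR=-5982/80117 → advance -1; mR−mL=-11034/80117 → turn -1·90°
n=1: pose=(-6,5,N); sL=10/111, sR=2/15; mL=49/555, mR=-10/111; mL+mR=-1/555 → advance -1; mR−mL=-33/185 → turn -1·90°
n=2: pose=(-6,4,E); sL=60/421, sR=60/289; mL=16590/121669, mR=-60/421; mL+mR=-750/121669 → advance -1; mR−mL=-33930/121669 → turn -1·90°
n=3: pose=(-7,4,S); sL=3/16, sR=15/137; mL=69/4384, mR=-3/16; mL+mR=-753/4384 → advance -1; mR−mL=-891/4384 → turn -1·90°
n=4: pose=(-7,5,W); sL=12/113, sR=60/709; mL=2526/80117, mR=-12/113; mL+mR=-5982/80117 → advance -1; mR−mL=-11034/80117 → turn -1·90°
n=5: pose=(-6,5,N); sL=10/111, sR=2/15; mL=49/555, mR=-10/111; mL+mR=-1/555 → advance -1; mR−mL=-33/185 → turn -1·90°
n=6: pose=(-6,4,E); sL=60/421, sR=60/289; mL=16590/121669, mR=-60/421; mL+mR=-750/121669 → advance -1; mR−mL=-33930/121669 → turn -1·90°
n=7: pose=(-7,4,S); sL=3/16, sR=15/137; mL=69/4384, mR=-3/16; mL+mR=-753/4384 → advance -1; mR−mL=-891/4384 → turn -1·90°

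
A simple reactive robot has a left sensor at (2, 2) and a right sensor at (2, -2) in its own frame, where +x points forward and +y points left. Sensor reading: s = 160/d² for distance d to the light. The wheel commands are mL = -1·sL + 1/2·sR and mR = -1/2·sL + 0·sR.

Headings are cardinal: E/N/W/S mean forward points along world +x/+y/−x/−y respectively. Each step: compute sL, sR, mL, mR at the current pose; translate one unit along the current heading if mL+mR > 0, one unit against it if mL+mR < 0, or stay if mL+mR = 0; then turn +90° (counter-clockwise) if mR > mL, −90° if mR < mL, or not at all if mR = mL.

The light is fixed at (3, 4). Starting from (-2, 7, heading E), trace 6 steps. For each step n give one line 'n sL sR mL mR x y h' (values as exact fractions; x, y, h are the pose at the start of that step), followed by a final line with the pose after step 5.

n=0: pose=(-2,7,E); sL=80/17, sR=16; mL=56/17, mR=-40/17; mL+mR=16/17 → advance +1; mR−mL=-96/17 → turn -1·90°
n=1: pose=(-1,7,S); sL=32, sR=160/37; mL=-1104/37, mR=-16; mL+mR=-1696/37 → advance -1; mR−mL=512/37 → turn +1·90°
n=2: pose=(-1,8,E); sL=4, sR=20; mL=6, mR=-2; mL+mR=4 → advance +1; mR−mL=-8 → turn -1·90°
n=3: pose=(0,8,S); sL=32, sR=160/29; mL=-848/29, mR=-16; mL+mR=-1312/29 → advance -1; mR−mL=384/29 → turn +1·90°
n=4: pose=(0,9,E); sL=16/5, sR=16; mL=24/5, mR=-8/5; mL+mR=16/5 → advance +1; mR−mL=-32/5 → turn -1·90°
n=5: pose=(1,9,S); sL=160/9, sR=32/5; mL=-656/45, mR=-80/9; mL+mR=-352/15 → advance -1; mR−mL=256/45 → turn +1·90°

0 80/17 16 56/17 -40/17 -2 7 E
1 32 160/37 -1104/37 -16 -1 7 S
2 4 20 6 -2 -1 8 E
3 32 160/29 -848/29 -16 0 8 S
4 16/5 16 24/5 -8/5 0 9 E
5 160/9 32/5 -656/45 -80/9 1 9 S
final 1 10 E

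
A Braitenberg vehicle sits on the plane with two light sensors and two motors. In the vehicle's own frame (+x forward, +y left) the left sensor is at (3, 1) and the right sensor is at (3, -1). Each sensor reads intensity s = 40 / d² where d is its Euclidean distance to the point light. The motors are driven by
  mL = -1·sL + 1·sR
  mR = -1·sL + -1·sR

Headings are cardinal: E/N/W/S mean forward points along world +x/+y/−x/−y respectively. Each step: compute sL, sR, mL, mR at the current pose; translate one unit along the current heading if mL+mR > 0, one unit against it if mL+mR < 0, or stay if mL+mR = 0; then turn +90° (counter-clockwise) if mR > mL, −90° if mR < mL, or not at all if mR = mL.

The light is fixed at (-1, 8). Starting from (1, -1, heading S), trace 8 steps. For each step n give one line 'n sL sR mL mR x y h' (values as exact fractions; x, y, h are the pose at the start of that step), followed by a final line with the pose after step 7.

n=0: pose=(1,-1,S); sL=40/153, sR=8/29; mL=64/4437, mR=-2384/4437; mL+mR=-80/153 → advance -1; mR−mL=-16/29 → turn -1·90°
n=1: pose=(1,0,W); sL=20/41, sR=4/5; mL=64/205, mR=-264/205; mL+mR=-40/41 → advance -1; mR−mL=-8/5 → turn -1·90°
n=2: pose=(2,0,N); sL=40/29, sR=40/41; mL=-480/1189, mR=-2800/1189; mL+mR=-80/29 → advance -1; mR−mL=-80/41 → turn -1·90°
n=3: pose=(2,-1,E); sL=2/5, sR=5/17; mL=-9/85, mR=-59/85; mL+mR=-4/5 → advance -1; mR−mL=-10/17 → turn -1·90°
n=4: pose=(1,-1,S); sL=40/153, sR=8/29; mL=64/4437, mR=-2384/4437; mL+mR=-80/153 → advance -1; mR−mL=-16/29 → turn -1·90°
n=5: pose=(1,0,W); sL=20/41, sR=4/5; mL=64/205, mR=-264/205; mL+mR=-40/41 → advance -1; mR−mL=-8/5 → turn -1·90°
n=6: pose=(2,0,N); sL=40/29, sR=40/41; mL=-480/1189, mR=-2800/1189; mL+mR=-80/29 → advance -1; mR−mL=-80/41 → turn -1·90°
n=7: pose=(2,-1,E); sL=2/5, sR=5/17; mL=-9/85, mR=-59/85; mL+mR=-4/5 → advance -1; mR−mL=-10/17 → turn -1·90°

0 40/153 8/29 64/4437 -2384/4437 1 -1 S
1 20/41 4/5 64/205 -264/205 1 0 W
2 40/29 40/41 -480/1189 -2800/1189 2 0 N
3 2/5 5/17 -9/85 -59/85 2 -1 E
4 40/153 8/29 64/4437 -2384/4437 1 -1 S
5 20/41 4/5 64/205 -264/205 1 0 W
6 40/29 40/41 -480/1189 -2800/1189 2 0 N
7 2/5 5/17 -9/85 -59/85 2 -1 E
final 1 -1 S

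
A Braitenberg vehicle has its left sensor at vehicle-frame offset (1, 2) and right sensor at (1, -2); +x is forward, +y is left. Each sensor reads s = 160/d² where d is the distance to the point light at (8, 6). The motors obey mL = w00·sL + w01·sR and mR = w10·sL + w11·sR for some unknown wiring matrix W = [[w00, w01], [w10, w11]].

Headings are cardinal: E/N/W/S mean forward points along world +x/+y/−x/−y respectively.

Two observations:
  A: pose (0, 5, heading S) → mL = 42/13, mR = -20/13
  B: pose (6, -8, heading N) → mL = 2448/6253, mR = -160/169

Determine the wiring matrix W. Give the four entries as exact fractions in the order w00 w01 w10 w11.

obs A: pose=(0,5,S) → sL=4, sR=20/13, mL=42/13, mR=-20/13
obs B: pose=(6,-8,N) → sL=32/37, sR=160/169, mL=2448/6253, mR=-160/169
sensor matrix S = [[4, 20/13], [32/37, 160/169]]; det S = 15360/6253
solve [mL_A; mL_B] = S·[w00; w01] and [mR_A; mR_B] = S·[w10; w11]:
  w00 = 1, w01 = -1/2, w10 = 0, w11 = -1

1 -1/2 0 -1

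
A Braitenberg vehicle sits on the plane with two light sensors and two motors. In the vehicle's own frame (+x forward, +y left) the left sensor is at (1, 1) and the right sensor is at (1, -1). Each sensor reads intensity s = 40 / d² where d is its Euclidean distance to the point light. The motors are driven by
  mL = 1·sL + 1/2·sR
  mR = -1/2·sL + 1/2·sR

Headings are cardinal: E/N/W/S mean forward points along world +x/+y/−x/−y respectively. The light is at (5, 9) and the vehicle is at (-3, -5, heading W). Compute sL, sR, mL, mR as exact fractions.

left sensor world pos  = (-4, -6); dL² = 306
right sensor world pos = (-4, -4); dR² = 250
sL = 40/306 = 20/153
sR = 40/250 = 4/25
mL = 1·sL + 1/2·sR = 806/3825
mR = -1/2·sL + 1/2·sR = 56/3825

20/153 4/25 806/3825 56/3825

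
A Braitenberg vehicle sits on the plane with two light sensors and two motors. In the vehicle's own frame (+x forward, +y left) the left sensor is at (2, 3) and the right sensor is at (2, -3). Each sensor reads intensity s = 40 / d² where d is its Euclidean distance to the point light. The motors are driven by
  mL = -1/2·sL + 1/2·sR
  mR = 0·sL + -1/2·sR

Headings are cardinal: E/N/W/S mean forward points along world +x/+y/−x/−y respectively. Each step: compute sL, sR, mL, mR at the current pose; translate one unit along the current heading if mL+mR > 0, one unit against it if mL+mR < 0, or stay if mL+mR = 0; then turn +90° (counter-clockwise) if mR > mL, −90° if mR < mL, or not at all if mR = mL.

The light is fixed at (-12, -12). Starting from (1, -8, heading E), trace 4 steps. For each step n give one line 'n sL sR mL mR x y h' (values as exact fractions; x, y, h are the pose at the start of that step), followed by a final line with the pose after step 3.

0 20/137 20/113 240/15481 -10/113 1 -8 E
1 40/229 8/17 576/3893 -4/17 0 -8 S
2 5/13 10/41 -75/1066 -5/41 0 -7 W
3 40/149 8/61 -624/9089 -4/61 1 -7 N
final 1 -8 W

n=0: pose=(1,-8,E); sL=20/137, sR=20/113; mL=240/15481, mR=-10/113; mL+mR=-10/137 → advance -1; mR−mL=-1610/15481 → turn -1·90°
n=1: pose=(0,-8,S); sL=40/229, sR=8/17; mL=576/3893, mR=-4/17; mL+mR=-20/229 → advance -1; mR−mL=-1492/3893 → turn -1·90°
n=2: pose=(0,-7,W); sL=5/13, sR=10/41; mL=-75/1066, mR=-5/41; mL+mR=-5/26 → advance -1; mR−mL=-55/1066 → turn -1·90°
n=3: pose=(1,-7,N); sL=40/149, sR=8/61; mL=-624/9089, mR=-4/61; mL+mR=-20/149 → advance -1; mR−mL=28/9089 → turn +1·90°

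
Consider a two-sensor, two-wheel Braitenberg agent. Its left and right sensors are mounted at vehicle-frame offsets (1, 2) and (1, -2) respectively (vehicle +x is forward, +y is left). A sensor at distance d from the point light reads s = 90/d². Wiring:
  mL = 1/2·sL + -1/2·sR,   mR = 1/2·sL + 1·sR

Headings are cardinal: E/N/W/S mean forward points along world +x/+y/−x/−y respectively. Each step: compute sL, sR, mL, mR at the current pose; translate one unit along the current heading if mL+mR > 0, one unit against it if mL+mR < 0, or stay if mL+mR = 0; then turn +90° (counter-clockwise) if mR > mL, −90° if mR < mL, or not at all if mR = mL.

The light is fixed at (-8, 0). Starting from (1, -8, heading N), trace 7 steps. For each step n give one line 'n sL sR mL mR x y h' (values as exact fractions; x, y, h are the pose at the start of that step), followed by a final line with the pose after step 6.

0 45/49 9/17 162/833 1647/1666 1 -8 N
1 18/29 90/89 -504/2581 3411/2581 1 -7 W
2 45/82 9/10 -36/205 963/820 0 -7 S
3 10/13 90/181 320/2353 2075/2353 0 -8 E
4 45/49 9/17 162/833 1647/1666 1 -8 N
5 18/29 90/89 -504/2581 3411/2581 1 -7 W
6 45/82 9/10 -36/205 963/820 0 -7 S
final 0 -8 E

n=0: pose=(1,-8,N); sL=45/49, sR=9/17; mL=162/833, mR=1647/1666; mL+mR=1971/1666 → advance +1; mR−mL=27/34 → turn +1·90°
n=1: pose=(1,-7,W); sL=18/29, sR=90/89; mL=-504/2581, mR=3411/2581; mL+mR=2907/2581 → advance +1; mR−mL=135/89 → turn +1·90°
n=2: pose=(0,-7,S); sL=45/82, sR=9/10; mL=-36/205, mR=963/820; mL+mR=819/820 → advance +1; mR−mL=27/20 → turn +1·90°
n=3: pose=(0,-8,E); sL=10/13, sR=90/181; mL=320/2353, mR=2075/2353; mL+mR=2395/2353 → advance +1; mR−mL=135/181 → turn +1·90°
n=4: pose=(1,-8,N); sL=45/49, sR=9/17; mL=162/833, mR=1647/1666; mL+mR=1971/1666 → advance +1; mR−mL=27/34 → turn +1·90°
n=5: pose=(1,-7,W); sL=18/29, sR=90/89; mL=-504/2581, mR=3411/2581; mL+mR=2907/2581 → advance +1; mR−mL=135/89 → turn +1·90°
n=6: pose=(0,-7,S); sL=45/82, sR=9/10; mL=-36/205, mR=963/820; mL+mR=819/820 → advance +1; mR−mL=27/20 → turn +1·90°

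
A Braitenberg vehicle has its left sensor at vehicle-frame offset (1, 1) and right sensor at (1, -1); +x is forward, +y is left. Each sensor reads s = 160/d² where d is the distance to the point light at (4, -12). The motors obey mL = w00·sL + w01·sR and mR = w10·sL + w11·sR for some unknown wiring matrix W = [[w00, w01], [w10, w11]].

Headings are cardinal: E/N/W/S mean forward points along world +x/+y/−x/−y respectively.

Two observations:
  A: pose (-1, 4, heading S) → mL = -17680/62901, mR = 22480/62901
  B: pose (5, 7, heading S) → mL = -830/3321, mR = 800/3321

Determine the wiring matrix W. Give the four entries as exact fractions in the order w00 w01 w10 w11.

obs A: pose=(-1,4,S) → sL=160/241, sR=160/261, mL=-17680/62901, mR=22480/62901
obs B: pose=(5,7,S) → sL=20/41, sR=40/81, mL=-830/3321, mR=800/3321
sensor matrix S = [[160/241, 160/261], [20/41, 40/81]]; det S = 668800/23210469
solve [mL_A; mL_B] = S·[w00; w01] and [mR_A; mR_B] = S·[w10; w11]:
  w00 = 1/2, w01 = -1, w10 = 1, w11 = -1/2

1/2 -1 1 -1/2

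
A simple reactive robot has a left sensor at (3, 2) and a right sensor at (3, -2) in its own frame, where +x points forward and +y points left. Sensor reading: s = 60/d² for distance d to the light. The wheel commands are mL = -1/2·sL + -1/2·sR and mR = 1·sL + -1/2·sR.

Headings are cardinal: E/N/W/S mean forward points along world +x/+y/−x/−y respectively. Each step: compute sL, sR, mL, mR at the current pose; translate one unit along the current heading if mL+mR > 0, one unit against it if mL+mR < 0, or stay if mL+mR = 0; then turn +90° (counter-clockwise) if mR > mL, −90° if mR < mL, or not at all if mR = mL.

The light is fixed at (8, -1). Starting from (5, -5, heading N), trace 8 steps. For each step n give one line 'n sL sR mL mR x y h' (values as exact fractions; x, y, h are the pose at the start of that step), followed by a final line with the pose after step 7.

n=0: pose=(5,-5,N); sL=30/13, sR=30; mL=-210/13, mR=-165/13; mL+mR=-375/13 → advance -1; mR−mL=45/13 → turn +1·90°
n=1: pose=(5,-6,W); sL=12/17, sR=4/3; mL=-52/51, mR=2/51; mL+mR=-50/51 → advance -1; mR−mL=18/17 → turn +1·90°
n=2: pose=(6,-6,S); sL=15/16, sR=3/4; mL=-27/32, mR=9/16; mL+mR=-9/32 → advance -1; mR−mL=45/32 → turn +1·90°
n=3: pose=(6,-5,E); sL=12, sR=60/37; mL=-252/37, mR=414/37; mL+mR=162/37 → advance +1; mR−mL=18 → turn +1·90°
n=4: pose=(7,-5,N); sL=6, sR=30; mL=-18, mR=-9; mL+mR=-27 → advance -1; mR−mL=9 → turn +1·90°
n=5: pose=(7,-6,W); sL=12/13, sR=12/5; mL=-108/65, mR=-18/65; mL+mR=-126/65 → advance -1; mR−mL=18/13 → turn +1·90°
n=6: pose=(8,-6,S); sL=15/17, sR=15/17; mL=-15/17, mR=15/34; mL+mR=-15/34 → advance -1; mR−mL=45/34 → turn +1·90°
n=7: pose=(8,-5,E); sL=60/13, sR=4/3; mL=-116/39, mR=154/39; mL+mR=38/39 → advance +1; mR−mL=90/13 → turn +1·90°

0 30/13 30 -210/13 -165/13 5 -5 N
1 12/17 4/3 -52/51 2/51 5 -6 W
2 15/16 3/4 -27/32 9/16 6 -6 S
3 12 60/37 -252/37 414/37 6 -5 E
4 6 30 -18 -9 7 -5 N
5 12/13 12/5 -108/65 -18/65 7 -6 W
6 15/17 15/17 -15/17 15/34 8 -6 S
7 60/13 4/3 -116/39 154/39 8 -5 E
final 9 -5 N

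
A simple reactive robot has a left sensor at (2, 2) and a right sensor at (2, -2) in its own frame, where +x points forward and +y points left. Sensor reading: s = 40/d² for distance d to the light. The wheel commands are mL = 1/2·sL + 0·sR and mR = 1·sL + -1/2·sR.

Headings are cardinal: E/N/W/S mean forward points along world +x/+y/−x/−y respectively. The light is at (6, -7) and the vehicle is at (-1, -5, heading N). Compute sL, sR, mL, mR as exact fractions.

left sensor world pos  = (-3, -3); dL² = 97
right sensor world pos = (1, -3); dR² = 41
sL = 40/97 = 40/97
sR = 40/41 = 40/41
mL = 1/2·sL + 0·sR = 20/97
mR = 1·sL + -1/2·sR = -300/3977

40/97 40/41 20/97 -300/3977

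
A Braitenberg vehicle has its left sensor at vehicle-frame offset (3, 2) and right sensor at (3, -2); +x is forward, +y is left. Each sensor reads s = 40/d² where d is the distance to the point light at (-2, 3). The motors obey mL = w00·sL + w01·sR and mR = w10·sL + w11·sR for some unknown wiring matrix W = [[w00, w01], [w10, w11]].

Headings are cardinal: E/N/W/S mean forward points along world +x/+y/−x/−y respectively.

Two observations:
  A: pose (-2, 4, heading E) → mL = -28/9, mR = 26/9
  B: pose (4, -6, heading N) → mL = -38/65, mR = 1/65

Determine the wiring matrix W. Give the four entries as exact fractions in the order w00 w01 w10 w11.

-1/2 -1/2 -1/2 1

obs A: pose=(-2,4,E) → sL=20/9, sR=4, mL=-28/9, mR=26/9
obs B: pose=(4,-6,N) → sL=10/13, sR=2/5, mL=-38/65, mR=1/65
sensor matrix S = [[20/9, 4], [10/13, 2/5]]; det S = -256/117
solve [mL_A; mL_B] = S·[w00; w01] and [mR_A; mR_B] = S·[w10; w11]:
  w00 = -1/2, w01 = -1/2, w10 = -1/2, w11 = 1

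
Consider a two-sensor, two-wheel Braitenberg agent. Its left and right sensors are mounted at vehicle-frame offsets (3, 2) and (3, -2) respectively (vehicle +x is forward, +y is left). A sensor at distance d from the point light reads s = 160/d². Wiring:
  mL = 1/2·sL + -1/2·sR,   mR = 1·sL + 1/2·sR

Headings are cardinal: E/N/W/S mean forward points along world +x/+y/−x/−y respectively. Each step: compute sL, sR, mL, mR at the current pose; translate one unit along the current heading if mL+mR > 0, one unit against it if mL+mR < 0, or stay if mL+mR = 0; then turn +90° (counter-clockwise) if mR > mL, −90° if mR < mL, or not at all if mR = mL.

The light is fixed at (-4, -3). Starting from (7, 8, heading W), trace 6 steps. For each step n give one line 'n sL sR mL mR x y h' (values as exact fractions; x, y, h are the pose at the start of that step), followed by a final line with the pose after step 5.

n=0: pose=(7,8,W); sL=32/29, sR=160/233; mL=1408/6757, mR=9776/6757; mL+mR=48/29 → advance +1; mR−mL=8368/6757 → turn +1·90°
n=1: pose=(6,8,S); sL=10/13, sR=5/4; mL=-25/104, mR=145/104; mL+mR=15/13 → advance +1; mR−mL=85/52 → turn +1·90°
n=2: pose=(6,7,E); sL=160/313, sR=160/233; mL=-6400/72929, mR=62320/72929; mL+mR=240/313 → advance +1; mR−mL=68720/72929 → turn +1·90°
n=3: pose=(7,7,N); sL=16/25, sR=80/169; mL=352/4225, mR=3704/4225; mL+mR=24/25 → advance +1; mR−mL=3352/4225 → turn +1·90°
n=4: pose=(7,8,W); sL=32/29, sR=160/233; mL=1408/6757, mR=9776/6757; mL+mR=48/29 → advance +1; mR−mL=8368/6757 → turn +1·90°
n=5: pose=(6,8,S); sL=10/13, sR=5/4; mL=-25/104, mR=145/104; mL+mR=15/13 → advance +1; mR−mL=85/52 → turn +1·90°

0 32/29 160/233 1408/6757 9776/6757 7 8 W
1 10/13 5/4 -25/104 145/104 6 8 S
2 160/313 160/233 -6400/72929 62320/72929 6 7 E
3 16/25 80/169 352/4225 3704/4225 7 7 N
4 32/29 160/233 1408/6757 9776/6757 7 8 W
5 10/13 5/4 -25/104 145/104 6 8 S
final 6 7 E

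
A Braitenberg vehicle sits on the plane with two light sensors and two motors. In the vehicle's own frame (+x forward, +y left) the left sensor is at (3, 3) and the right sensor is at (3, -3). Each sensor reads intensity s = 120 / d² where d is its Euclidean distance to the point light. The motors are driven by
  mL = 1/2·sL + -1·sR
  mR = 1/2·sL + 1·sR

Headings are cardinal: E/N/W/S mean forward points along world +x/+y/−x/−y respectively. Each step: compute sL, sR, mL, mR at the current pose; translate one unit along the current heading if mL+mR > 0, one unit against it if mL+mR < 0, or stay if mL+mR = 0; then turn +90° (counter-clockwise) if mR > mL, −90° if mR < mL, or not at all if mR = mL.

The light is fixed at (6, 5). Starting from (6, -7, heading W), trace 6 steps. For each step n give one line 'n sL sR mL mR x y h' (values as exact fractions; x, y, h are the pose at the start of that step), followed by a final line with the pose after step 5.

0 20/39 4/3 -14/13 62/39 6 -7 W
1 120/229 120/241 -13020/55189 41940/55189 5 -7 S
2 15/13 6/13 3/26 27/26 5 -8 E
3 120/109 120/109 -60/109 180/109 6 -8 N
4 20/39 4/3 -14/13 62/39 6 -7 W
5 120/229 120/241 -13020/55189 41940/55189 5 -7 S
final 5 -8 E

n=0: pose=(6,-7,W); sL=20/39, sR=4/3; mL=-14/13, mR=62/39; mL+mR=20/39 → advance +1; mR−mL=8/3 → turn +1·90°
n=1: pose=(5,-7,S); sL=120/229, sR=120/241; mL=-13020/55189, mR=41940/55189; mL+mR=120/229 → advance +1; mR−mL=240/241 → turn +1·90°
n=2: pose=(5,-8,E); sL=15/13, sR=6/13; mL=3/26, mR=27/26; mL+mR=15/13 → advance +1; mR−mL=12/13 → turn +1·90°
n=3: pose=(6,-8,N); sL=120/109, sR=120/109; mL=-60/109, mR=180/109; mL+mR=120/109 → advance +1; mR−mL=240/109 → turn +1·90°
n=4: pose=(6,-7,W); sL=20/39, sR=4/3; mL=-14/13, mR=62/39; mL+mR=20/39 → advance +1; mR−mL=8/3 → turn +1·90°
n=5: pose=(5,-7,S); sL=120/229, sR=120/241; mL=-13020/55189, mR=41940/55189; mL+mR=120/229 → advance +1; mR−mL=240/241 → turn +1·90°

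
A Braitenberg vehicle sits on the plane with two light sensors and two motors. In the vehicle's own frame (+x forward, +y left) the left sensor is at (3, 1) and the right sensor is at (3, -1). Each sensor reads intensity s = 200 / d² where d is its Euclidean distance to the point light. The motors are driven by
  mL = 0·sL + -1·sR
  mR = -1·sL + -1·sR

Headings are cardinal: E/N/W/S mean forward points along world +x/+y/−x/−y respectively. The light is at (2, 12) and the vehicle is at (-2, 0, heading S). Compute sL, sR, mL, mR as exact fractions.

100/117 4/5 -4/5 -968/585

left sensor world pos  = (-1, -3); dL² = 234
right sensor world pos = (-3, -3); dR² = 250
sL = 200/234 = 100/117
sR = 200/250 = 4/5
mL = 0·sL + -1·sR = -4/5
mR = -1·sL + -1·sR = -968/585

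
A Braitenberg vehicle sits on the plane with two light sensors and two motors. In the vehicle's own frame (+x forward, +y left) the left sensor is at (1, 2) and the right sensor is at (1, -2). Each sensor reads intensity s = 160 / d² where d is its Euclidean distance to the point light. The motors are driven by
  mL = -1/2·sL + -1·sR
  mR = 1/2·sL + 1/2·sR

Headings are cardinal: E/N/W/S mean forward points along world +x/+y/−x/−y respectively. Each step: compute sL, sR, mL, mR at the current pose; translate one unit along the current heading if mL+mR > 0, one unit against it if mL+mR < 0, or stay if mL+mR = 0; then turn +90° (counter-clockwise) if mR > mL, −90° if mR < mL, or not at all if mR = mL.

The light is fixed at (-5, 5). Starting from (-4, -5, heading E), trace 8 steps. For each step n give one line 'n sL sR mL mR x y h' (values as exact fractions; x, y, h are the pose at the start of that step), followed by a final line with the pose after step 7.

0 40/17 40/37 -1420/629 1080/629 -4 -5 E
1 32/17 32/17 -48/17 32/17 -5 -5 N
2 16/17 80/41 -1688/697 1008/697 -5 -6 W
3 160/153 32/29 -7216/4437 4768/4437 -4 -6 S
4 40/17 40/37 -1420/629 1080/629 -4 -5 E
5 32/17 32/17 -48/17 32/17 -5 -5 N
6 16/17 80/41 -1688/697 1008/697 -5 -6 W
7 160/153 32/29 -7216/4437 4768/4437 -4 -6 S
final -4 -5 E

n=0: pose=(-4,-5,E); sL=40/17, sR=40/37; mL=-1420/629, mR=1080/629; mL+mR=-20/37 → advance -1; mR−mL=2500/629 → turn +1·90°
n=1: pose=(-5,-5,N); sL=32/17, sR=32/17; mL=-48/17, mR=32/17; mL+mR=-16/17 → advance -1; mR−mL=80/17 → turn +1·90°
n=2: pose=(-5,-6,W); sL=16/17, sR=80/41; mL=-1688/697, mR=1008/697; mL+mR=-40/41 → advance -1; mR−mL=2696/697 → turn +1·90°
n=3: pose=(-4,-6,S); sL=160/153, sR=32/29; mL=-7216/4437, mR=4768/4437; mL+mR=-16/29 → advance -1; mR−mL=11984/4437 → turn +1·90°
n=4: pose=(-4,-5,E); sL=40/17, sR=40/37; mL=-1420/629, mR=1080/629; mL+mR=-20/37 → advance -1; mR−mL=2500/629 → turn +1·90°
n=5: pose=(-5,-5,N); sL=32/17, sR=32/17; mL=-48/17, mR=32/17; mL+mR=-16/17 → advance -1; mR−mL=80/17 → turn +1·90°
n=6: pose=(-5,-6,W); sL=16/17, sR=80/41; mL=-1688/697, mR=1008/697; mL+mR=-40/41 → advance -1; mR−mL=2696/697 → turn +1·90°
n=7: pose=(-4,-6,S); sL=160/153, sR=32/29; mL=-7216/4437, mR=4768/4437; mL+mR=-16/29 → advance -1; mR−mL=11984/4437 → turn +1·90°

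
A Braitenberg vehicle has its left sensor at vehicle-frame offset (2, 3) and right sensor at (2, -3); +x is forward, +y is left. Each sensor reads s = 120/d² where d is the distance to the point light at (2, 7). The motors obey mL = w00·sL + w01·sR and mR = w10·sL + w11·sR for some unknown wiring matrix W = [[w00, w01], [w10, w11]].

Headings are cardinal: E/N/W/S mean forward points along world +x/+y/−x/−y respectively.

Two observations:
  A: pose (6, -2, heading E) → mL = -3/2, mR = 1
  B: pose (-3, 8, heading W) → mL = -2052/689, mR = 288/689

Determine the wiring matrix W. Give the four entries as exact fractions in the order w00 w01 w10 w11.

-1/2 -1 1 -1

obs A: pose=(6,-2,E) → sL=5/3, sR=2/3, mL=-3/2, mR=1
obs B: pose=(-3,8,W) → sL=120/53, sR=24/13, mL=-2052/689, mR=288/689
sensor matrix S = [[5/3, 2/3], [120/53, 24/13]]; det S = 1080/689
solve [mL_A; mL_B] = S·[w00; w01] and [mR_A; mR_B] = S·[w10; w11]:
  w00 = -1/2, w01 = -1, w10 = 1, w11 = -1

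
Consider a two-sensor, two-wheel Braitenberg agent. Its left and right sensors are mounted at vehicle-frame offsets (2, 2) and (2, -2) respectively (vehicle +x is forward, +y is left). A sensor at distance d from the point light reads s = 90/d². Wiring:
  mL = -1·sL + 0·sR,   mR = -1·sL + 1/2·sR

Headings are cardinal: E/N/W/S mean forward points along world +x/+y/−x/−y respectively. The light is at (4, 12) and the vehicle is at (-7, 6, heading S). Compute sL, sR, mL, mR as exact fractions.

left sensor world pos  = (-5, 4); dL² = 145
right sensor world pos = (-9, 4); dR² = 233
sL = 90/145 = 18/29
sR = 90/233 = 90/233
mL = -1·sL + 0·sR = -18/29
mR = -1·sL + 1/2·sR = -2889/6757

18/29 90/233 -18/29 -2889/6757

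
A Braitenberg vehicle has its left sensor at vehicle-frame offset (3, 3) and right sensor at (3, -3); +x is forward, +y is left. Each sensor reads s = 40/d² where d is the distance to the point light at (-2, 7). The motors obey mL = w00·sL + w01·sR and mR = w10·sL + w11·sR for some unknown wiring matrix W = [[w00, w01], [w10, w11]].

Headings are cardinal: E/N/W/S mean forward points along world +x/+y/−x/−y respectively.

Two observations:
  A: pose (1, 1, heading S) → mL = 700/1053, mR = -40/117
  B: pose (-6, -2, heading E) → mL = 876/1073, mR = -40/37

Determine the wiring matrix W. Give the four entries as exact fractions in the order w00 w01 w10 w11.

1/2 1 -1 0

obs A: pose=(1,1,S) → sL=40/117, sR=40/81, mL=700/1053, mR=-40/117
obs B: pose=(-6,-2,E) → sL=40/37, sR=8/29, mL=876/1073, mR=-40/37
sensor matrix S = [[40/117, 40/81], [40/37, 8/29]]; det S = -496640/1129869
solve [mL_A; mL_B] = S·[w00; w01] and [mR_A; mR_B] = S·[w10; w11]:
  w00 = 1/2, w01 = 1, w10 = -1, w11 = 0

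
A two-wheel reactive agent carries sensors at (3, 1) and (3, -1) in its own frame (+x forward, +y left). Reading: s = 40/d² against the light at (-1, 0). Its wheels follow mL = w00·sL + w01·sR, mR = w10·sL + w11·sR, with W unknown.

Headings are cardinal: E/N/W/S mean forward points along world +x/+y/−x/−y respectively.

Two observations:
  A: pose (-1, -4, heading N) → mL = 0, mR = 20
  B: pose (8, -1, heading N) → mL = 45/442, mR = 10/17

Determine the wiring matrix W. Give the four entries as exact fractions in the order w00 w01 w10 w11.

1/2 -1/2 1 0

obs A: pose=(-1,-4,N) → sL=20, sR=20, mL=0, mR=20
obs B: pose=(8,-1,N) → sL=10/17, sR=5/13, mL=45/442, mR=10/17
sensor matrix S = [[20, 20], [10/17, 5/13]]; det S = -900/221
solve [mL_A; mL_B] = S·[w00; w01] and [mR_A; mR_B] = S·[w10; w11]:
  w00 = 1/2, w01 = -1/2, w10 = 1, w11 = 0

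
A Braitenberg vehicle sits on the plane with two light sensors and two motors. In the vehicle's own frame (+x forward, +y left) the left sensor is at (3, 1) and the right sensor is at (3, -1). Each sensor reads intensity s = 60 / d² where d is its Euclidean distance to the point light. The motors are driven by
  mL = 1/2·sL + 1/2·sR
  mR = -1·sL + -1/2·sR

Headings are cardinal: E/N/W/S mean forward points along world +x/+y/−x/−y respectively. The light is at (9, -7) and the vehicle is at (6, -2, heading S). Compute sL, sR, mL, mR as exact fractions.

left sensor world pos  = (7, -5); dL² = 8
right sensor world pos = (5, -5); dR² = 20
sL = 60/8 = 15/2
sR = 60/20 = 3
mL = 1/2·sL + 1/2·sR = 21/4
mR = -1·sL + -1/2·sR = -9

15/2 3 21/4 -9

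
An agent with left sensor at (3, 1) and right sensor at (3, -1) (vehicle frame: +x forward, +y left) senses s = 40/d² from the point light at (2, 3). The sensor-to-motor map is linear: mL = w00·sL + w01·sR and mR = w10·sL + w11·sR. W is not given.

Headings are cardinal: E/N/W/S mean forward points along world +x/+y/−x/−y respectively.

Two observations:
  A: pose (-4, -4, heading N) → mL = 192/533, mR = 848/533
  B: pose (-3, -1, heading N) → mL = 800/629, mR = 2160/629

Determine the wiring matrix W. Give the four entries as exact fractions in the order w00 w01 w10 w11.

obs A: pose=(-4,-4,N) → sL=8/13, sR=40/41, mL=192/533, mR=848/533
obs B: pose=(-3,-1,N) → sL=40/37, sR=40/17, mL=800/629, mR=2160/629
sensor matrix S = [[8/13, 40/41], [40/37, 40/17]]; det S = 131840/335257
solve [mL_A; mL_B] = S·[w00; w01] and [mR_A; mR_B] = S·[w10; w11]:
  w00 = -1, w01 = 1, w10 = 1, w11 = 1

-1 1 1 1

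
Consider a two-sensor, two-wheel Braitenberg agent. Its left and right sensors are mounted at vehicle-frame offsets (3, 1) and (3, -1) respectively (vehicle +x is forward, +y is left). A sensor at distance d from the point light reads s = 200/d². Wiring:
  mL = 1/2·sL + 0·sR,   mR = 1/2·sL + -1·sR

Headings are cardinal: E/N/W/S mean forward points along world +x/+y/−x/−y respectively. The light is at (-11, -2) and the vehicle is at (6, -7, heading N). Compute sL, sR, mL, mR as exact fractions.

left sensor world pos  = (5, -4); dL² = 260
right sensor world pos = (7, -4); dR² = 328
sL = 200/260 = 10/13
sR = 200/328 = 25/41
mL = 1/2·sL + 0·sR = 5/13
mR = 1/2·sL + -1·sR = -120/533

10/13 25/41 5/13 -120/533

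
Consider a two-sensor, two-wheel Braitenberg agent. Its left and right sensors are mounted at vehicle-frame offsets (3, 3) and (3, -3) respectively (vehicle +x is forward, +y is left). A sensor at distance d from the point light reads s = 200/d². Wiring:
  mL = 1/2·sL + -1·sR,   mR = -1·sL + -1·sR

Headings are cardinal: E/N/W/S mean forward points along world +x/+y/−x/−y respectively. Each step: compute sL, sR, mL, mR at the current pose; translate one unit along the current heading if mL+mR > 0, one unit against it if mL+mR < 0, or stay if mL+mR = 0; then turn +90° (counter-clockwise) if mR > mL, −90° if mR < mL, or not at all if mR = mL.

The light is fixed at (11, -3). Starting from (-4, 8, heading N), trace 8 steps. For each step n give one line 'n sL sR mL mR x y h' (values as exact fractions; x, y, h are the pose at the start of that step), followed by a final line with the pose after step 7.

0 5/13 10/17 -175/442 -215/221 -4 8 N
1 200/313 200/193 -43300/60409 -101200/60409 -4 7 E
2 100/109 20/41 -130/4469 -6280/4469 -5 7 S
3 8/17 200/557 -1172/9469 -7856/9469 -5 8 W
4 5/13 10/17 -175/442 -215/221 -4 8 N
5 200/313 200/193 -43300/60409 -101200/60409 -4 7 E
6 100/109 20/41 -130/4469 -6280/4469 -5 7 S
7 8/17 200/557 -1172/9469 -7856/9469 -5 8 W
final -4 8 N

n=0: pose=(-4,8,N); sL=5/13, sR=10/17; mL=-175/442, mR=-215/221; mL+mR=-605/442 → advance -1; mR−mL=-15/26 → turn -1·90°
n=1: pose=(-4,7,E); sL=200/313, sR=200/193; mL=-43300/60409, mR=-101200/60409; mL+mR=-144500/60409 → advance -1; mR−mL=-300/313 → turn -1·90°
n=2: pose=(-5,7,S); sL=100/109, sR=20/41; mL=-130/4469, mR=-6280/4469; mL+mR=-6410/4469 → advance -1; mR−mL=-150/109 → turn -1·90°
n=3: pose=(-5,8,W); sL=8/17, sR=200/557; mL=-1172/9469, mR=-7856/9469; mL+mR=-9028/9469 → advance -1; mR−mL=-12/17 → turn -1·90°
n=4: pose=(-4,8,N); sL=5/13, sR=10/17; mL=-175/442, mR=-215/221; mL+mR=-605/442 → advance -1; mR−mL=-15/26 → turn -1·90°
n=5: pose=(-4,7,E); sL=200/313, sR=200/193; mL=-43300/60409, mR=-101200/60409; mL+mR=-144500/60409 → advance -1; mR−mL=-300/313 → turn -1·90°
n=6: pose=(-5,7,S); sL=100/109, sR=20/41; mL=-130/4469, mR=-6280/4469; mL+mR=-6410/4469 → advance -1; mR−mL=-150/109 → turn -1·90°
n=7: pose=(-5,8,W); sL=8/17, sR=200/557; mL=-1172/9469, mR=-7856/9469; mL+mR=-9028/9469 → advance -1; mR−mL=-12/17 → turn -1·90°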